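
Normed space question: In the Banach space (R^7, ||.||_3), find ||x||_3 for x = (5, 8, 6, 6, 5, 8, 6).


The l^3 norm = (sum |x_i|^3)^(1/3)
Sum of 3th powers = 125 + 512 + 216 + 216 + 125 + 512 + 216 = 1922
||x||_3 = (1922)^(1/3) = 12.4332

12.4332


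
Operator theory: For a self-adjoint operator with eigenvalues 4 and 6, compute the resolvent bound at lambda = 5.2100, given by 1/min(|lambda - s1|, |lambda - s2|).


dist(5.2100, {4, 6}) = min(|5.2100 - 4|, |5.2100 - 6|)
= min(1.2100, 0.7900) = 0.7900
Resolvent bound = 1/0.7900 = 1.2658

1.2658


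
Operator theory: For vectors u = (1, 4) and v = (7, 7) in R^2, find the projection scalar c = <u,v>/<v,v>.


Computing <u,v> = 1*7 + 4*7 = 35
Computing <v,v> = 7^2 + 7^2 = 98
Projection coefficient = 35/98 = 0.3571

0.3571


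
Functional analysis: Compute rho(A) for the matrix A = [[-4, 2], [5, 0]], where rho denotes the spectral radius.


For a 2x2 matrix, eigenvalues satisfy lambda^2 - (trace)*lambda + det = 0
trace = -4 + 0 = -4
det = -4*0 - 2*5 = -10
discriminant = (-4)^2 - 4*(-10) = 56
spectral radius = max |eigenvalue| = 5.7417

5.7417


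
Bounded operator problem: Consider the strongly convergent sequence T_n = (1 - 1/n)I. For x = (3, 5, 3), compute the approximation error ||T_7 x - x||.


T_7 x - x = (1 - 1/7)x - x = -x/7
||x|| = sqrt(43) = 6.5574
||T_7 x - x|| = ||x||/7 = 6.5574/7 = 0.9368

0.9368


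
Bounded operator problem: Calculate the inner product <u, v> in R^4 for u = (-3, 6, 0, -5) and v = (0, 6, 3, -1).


Computing the standard inner product <u, v> = sum u_i * v_i
= -3*0 + 6*6 + 0*3 + -5*-1
= 0 + 36 + 0 + 5
= 41

41


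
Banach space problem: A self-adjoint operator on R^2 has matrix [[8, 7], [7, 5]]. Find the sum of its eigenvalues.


For a self-adjoint (symmetric) matrix, the eigenvalues are real.
The sum of eigenvalues equals the trace of the matrix.
trace = 8 + 5 = 13

13


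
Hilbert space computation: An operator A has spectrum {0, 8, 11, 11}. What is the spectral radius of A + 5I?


Spectrum of A + 5I = {5, 13, 16, 16}
Spectral radius = max |lambda| over the shifted spectrum
= max(5, 13, 16, 16) = 16

16


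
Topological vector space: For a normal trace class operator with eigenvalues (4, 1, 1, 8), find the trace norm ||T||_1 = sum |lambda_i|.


For a normal operator, singular values equal |eigenvalues|.
Trace norm = sum |lambda_i| = 4 + 1 + 1 + 8
= 14

14


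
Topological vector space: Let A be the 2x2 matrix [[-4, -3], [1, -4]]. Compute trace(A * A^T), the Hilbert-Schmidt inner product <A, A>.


trace(A * A^T) = sum of squares of all entries
= (-4)^2 + (-3)^2 + 1^2 + (-4)^2
= 16 + 9 + 1 + 16
= 42

42


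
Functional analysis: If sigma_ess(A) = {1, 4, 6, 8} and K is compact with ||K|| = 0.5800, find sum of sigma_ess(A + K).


By Weyl's theorem, the essential spectrum is invariant under compact perturbations.
sigma_ess(A + K) = sigma_ess(A) = {1, 4, 6, 8}
Sum = 1 + 4 + 6 + 8 = 19

19


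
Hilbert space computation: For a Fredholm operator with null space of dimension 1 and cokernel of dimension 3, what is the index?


The Fredholm index is defined as ind(T) = dim(ker T) - dim(coker T)
= 1 - 3
= -2

-2


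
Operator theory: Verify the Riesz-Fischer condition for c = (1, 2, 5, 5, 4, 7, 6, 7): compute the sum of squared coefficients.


sum |c_n|^2 = 1^2 + 2^2 + 5^2 + 5^2 + 4^2 + 7^2 + 6^2 + 7^2
= 1 + 4 + 25 + 25 + 16 + 49 + 36 + 49
= 205

205


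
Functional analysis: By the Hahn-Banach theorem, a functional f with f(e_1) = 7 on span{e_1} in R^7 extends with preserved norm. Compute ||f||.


The norm of f is given by ||f|| = sup_{||x||=1} |f(x)|.
On span{e_1}, ||e_1|| = 1, so ||f|| = |f(e_1)| / ||e_1||
= |7| / 1 = 7.0000

7.0000


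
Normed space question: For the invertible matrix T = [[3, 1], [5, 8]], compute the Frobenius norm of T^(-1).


det(T) = 3*8 - 1*5 = 19
T^(-1) = (1/19) * [[8, -1], [-5, 3]] = [[0.4211, -0.0526], [-0.2632, 0.1579]]
||T^(-1)||_F^2 = 0.4211^2 + (-0.0526)^2 + (-0.2632)^2 + 0.1579^2 = 0.2742
||T^(-1)||_F = sqrt(0.2742) = 0.5237

0.5237


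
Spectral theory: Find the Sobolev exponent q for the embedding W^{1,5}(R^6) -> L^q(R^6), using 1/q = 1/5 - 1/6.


Using the Sobolev embedding formula: 1/q = 1/p - k/n
1/q = 1/5 - 1/6 = 1/30
q = 1/(1/30) = 30

30.0000


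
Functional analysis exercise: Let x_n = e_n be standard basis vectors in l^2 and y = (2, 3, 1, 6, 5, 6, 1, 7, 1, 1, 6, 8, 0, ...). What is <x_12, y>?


x_12 = e_12 is the standard basis vector with 1 in position 12.
<x_12, y> = y_12 = 8
As n -> infinity, <x_n, y> -> 0, confirming weak convergence of (x_n) to 0.

8


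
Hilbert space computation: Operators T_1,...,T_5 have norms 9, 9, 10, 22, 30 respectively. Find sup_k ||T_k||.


By the Uniform Boundedness Principle, the supremum of norms is finite.
sup_k ||T_k|| = max(9, 9, 10, 22, 30) = 30

30


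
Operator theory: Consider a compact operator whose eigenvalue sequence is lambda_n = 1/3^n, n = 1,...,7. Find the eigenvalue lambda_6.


The eigenvalue formula gives lambda_6 = 1/3^6
= 1/729
= 0.0014

0.0014


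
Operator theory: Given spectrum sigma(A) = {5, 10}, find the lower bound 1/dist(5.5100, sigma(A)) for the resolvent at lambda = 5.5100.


dist(5.5100, {5, 10}) = min(|5.5100 - 5|, |5.5100 - 10|)
= min(0.5100, 4.4900) = 0.5100
Resolvent bound = 1/0.5100 = 1.9608

1.9608


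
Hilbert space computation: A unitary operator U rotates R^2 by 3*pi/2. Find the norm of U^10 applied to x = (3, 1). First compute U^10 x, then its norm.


U is a rotation by theta = 3*pi/2
U^10 = rotation by 10*theta = 30*pi/2 = 2*pi/2 (mod 2*pi)
cos(2*pi/2) = -1.0000, sin(2*pi/2) = 0.0000
U^10 x = (-1.0000 * 3 - 0.0000 * 1, 0.0000 * 3 + -1.0000 * 1)
= (-3.0000, -1.0000)
||U^10 x|| = sqrt((-3.0000)^2 + (-1.0000)^2) = sqrt(10.0000) = 3.1623

3.1623


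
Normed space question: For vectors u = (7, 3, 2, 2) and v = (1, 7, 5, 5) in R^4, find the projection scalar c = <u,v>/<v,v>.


Computing <u,v> = 7*1 + 3*7 + 2*5 + 2*5 = 48
Computing <v,v> = 1^2 + 7^2 + 5^2 + 5^2 = 100
Projection coefficient = 48/100 = 0.4800

0.4800


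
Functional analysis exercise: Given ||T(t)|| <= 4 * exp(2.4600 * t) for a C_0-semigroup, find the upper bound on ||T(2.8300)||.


||T(2.8300)|| <= 4 * exp(2.4600 * 2.8300)
= 4 * exp(6.9618)
= 4 * 1055.5318
= 4222.1272

4222.1272


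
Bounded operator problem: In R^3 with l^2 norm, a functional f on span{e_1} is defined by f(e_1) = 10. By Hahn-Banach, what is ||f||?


The norm of f is given by ||f|| = sup_{||x||=1} |f(x)|.
On span{e_1}, ||e_1|| = 1, so ||f|| = |f(e_1)| / ||e_1||
= |10| / 1 = 10.0000

10.0000


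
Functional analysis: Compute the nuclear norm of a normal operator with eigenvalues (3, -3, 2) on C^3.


For a normal operator, singular values equal |eigenvalues|.
Trace norm = sum |lambda_i| = 3 + 3 + 2
= 8

8


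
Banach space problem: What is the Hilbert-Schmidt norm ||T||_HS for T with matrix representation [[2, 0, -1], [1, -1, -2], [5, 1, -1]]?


The Hilbert-Schmidt norm is sqrt(sum of squares of all entries).
Sum of squares = 2^2 + 0^2 + (-1)^2 + 1^2 + (-1)^2 + (-2)^2 + 5^2 + 1^2 + (-1)^2
= 4 + 0 + 1 + 1 + 1 + 4 + 25 + 1 + 1 = 38
||T||_HS = sqrt(38) = 6.1644

6.1644


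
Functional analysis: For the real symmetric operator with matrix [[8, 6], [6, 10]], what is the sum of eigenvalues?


For a self-adjoint (symmetric) matrix, the eigenvalues are real.
The sum of eigenvalues equals the trace of the matrix.
trace = 8 + 10 = 18

18


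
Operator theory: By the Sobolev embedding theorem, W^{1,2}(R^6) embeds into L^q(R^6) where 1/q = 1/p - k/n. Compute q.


Using the Sobolev embedding formula: 1/q = 1/p - k/n
1/q = 1/2 - 1/6 = 1/3
q = 1/(1/3) = 3

3.0000


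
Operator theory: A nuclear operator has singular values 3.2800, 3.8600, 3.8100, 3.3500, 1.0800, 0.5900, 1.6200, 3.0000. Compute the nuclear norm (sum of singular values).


The nuclear norm is the sum of all singular values.
||T||_1 = 3.2800 + 3.8600 + 3.8100 + 3.3500 + 1.0800 + 0.5900 + 1.6200 + 3.0000
= 20.5900

20.5900


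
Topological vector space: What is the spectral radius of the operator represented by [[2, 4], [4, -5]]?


For a 2x2 matrix, eigenvalues satisfy lambda^2 - (trace)*lambda + det = 0
trace = 2 + -5 = -3
det = 2*-5 - 4*4 = -26
discriminant = (-3)^2 - 4*(-26) = 113
spectral radius = max |eigenvalue| = 6.8151

6.8151


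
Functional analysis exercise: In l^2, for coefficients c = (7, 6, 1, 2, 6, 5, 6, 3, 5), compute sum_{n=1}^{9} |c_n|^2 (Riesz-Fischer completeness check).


sum |c_n|^2 = 7^2 + 6^2 + 1^2 + 2^2 + 6^2 + 5^2 + 6^2 + 3^2 + 5^2
= 49 + 36 + 1 + 4 + 36 + 25 + 36 + 9 + 25
= 221

221


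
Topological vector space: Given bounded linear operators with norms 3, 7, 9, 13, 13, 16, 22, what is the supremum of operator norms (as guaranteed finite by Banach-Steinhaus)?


By the Uniform Boundedness Principle, the supremum of norms is finite.
sup_k ||T_k|| = max(3, 7, 9, 13, 13, 16, 22) = 22

22


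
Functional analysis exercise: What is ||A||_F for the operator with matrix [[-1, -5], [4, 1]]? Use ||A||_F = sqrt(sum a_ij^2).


||A||_F^2 = sum a_ij^2
= (-1)^2 + (-5)^2 + 4^2 + 1^2
= 1 + 25 + 16 + 1 = 43
||A||_F = sqrt(43) = 6.5574

6.5574


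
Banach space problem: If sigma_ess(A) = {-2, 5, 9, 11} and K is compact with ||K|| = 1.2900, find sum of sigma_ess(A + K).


By Weyl's theorem, the essential spectrum is invariant under compact perturbations.
sigma_ess(A + K) = sigma_ess(A) = {-2, 5, 9, 11}
Sum = -2 + 5 + 9 + 11 = 23

23


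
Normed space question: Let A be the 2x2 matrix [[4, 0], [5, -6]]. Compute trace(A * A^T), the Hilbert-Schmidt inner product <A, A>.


trace(A * A^T) = sum of squares of all entries
= 4^2 + 0^2 + 5^2 + (-6)^2
= 16 + 0 + 25 + 36
= 77

77


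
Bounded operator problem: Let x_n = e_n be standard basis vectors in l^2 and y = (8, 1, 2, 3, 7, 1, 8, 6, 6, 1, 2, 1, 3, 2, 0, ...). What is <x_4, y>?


x_4 = e_4 is the standard basis vector with 1 in position 4.
<x_4, y> = y_4 = 3
As n -> infinity, <x_n, y> -> 0, confirming weak convergence of (x_n) to 0.

3


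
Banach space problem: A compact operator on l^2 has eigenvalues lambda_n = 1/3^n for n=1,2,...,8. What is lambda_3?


The eigenvalue formula gives lambda_3 = 1/3^3
= 1/27
= 0.0370

0.0370


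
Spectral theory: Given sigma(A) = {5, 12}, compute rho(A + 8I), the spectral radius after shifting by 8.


Spectrum of A + 8I = {13, 20}
Spectral radius = max |lambda| over the shifted spectrum
= max(13, 20) = 20

20


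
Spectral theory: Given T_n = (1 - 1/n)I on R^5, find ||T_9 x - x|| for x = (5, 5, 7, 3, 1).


T_9 x - x = (1 - 1/9)x - x = -x/9
||x|| = sqrt(109) = 10.4403
||T_9 x - x|| = ||x||/9 = 10.4403/9 = 1.1600

1.1600


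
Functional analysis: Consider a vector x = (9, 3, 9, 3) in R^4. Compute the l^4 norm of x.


The l^4 norm = (sum |x_i|^4)^(1/4)
Sum of 4th powers = 6561 + 81 + 6561 + 81 = 13284
||x||_4 = (13284)^(1/4) = 10.7357

10.7357


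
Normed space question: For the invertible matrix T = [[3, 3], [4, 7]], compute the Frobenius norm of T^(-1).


det(T) = 3*7 - 3*4 = 9
T^(-1) = (1/9) * [[7, -3], [-4, 3]] = [[0.7778, -0.3333], [-0.4444, 0.3333]]
||T^(-1)||_F^2 = 0.7778^2 + (-0.3333)^2 + (-0.4444)^2 + 0.3333^2 = 1.0247
||T^(-1)||_F = sqrt(1.0247) = 1.0123

1.0123


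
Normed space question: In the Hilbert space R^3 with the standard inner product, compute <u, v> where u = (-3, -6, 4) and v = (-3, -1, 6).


Computing the standard inner product <u, v> = sum u_i * v_i
= -3*-3 + -6*-1 + 4*6
= 9 + 6 + 24
= 39

39


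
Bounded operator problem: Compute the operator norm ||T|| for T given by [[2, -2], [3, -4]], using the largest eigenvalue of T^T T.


A^T A = [[13, -16], [-16, 20]]
trace(A^T A) = 33, det(A^T A) = 4
discriminant = 33^2 - 4*4 = 1073
Largest eigenvalue of A^T A = (trace + sqrt(disc))/2 = 32.8783
||T|| = sqrt(32.8783) = 5.7340

5.7340


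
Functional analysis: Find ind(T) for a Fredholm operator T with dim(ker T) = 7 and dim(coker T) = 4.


The Fredholm index is defined as ind(T) = dim(ker T) - dim(coker T)
= 7 - 4
= 3

3


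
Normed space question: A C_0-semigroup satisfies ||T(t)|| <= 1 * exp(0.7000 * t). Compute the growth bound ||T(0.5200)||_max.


||T(0.5200)|| <= 1 * exp(0.7000 * 0.5200)
= 1 * exp(0.3640)
= 1 * 1.4391
= 1.4391

1.4391


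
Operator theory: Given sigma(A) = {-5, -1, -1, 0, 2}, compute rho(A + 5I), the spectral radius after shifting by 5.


Spectrum of A + 5I = {0, 4, 4, 5, 7}
Spectral radius = max |lambda| over the shifted spectrum
= max(0, 4, 4, 5, 7) = 7

7


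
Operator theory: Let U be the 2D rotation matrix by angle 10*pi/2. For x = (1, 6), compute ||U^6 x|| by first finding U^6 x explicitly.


U is a rotation by theta = 10*pi/2
U^6 = rotation by 6*theta = 60*pi/2 = 0*pi/2 (mod 2*pi)
cos(0*pi/2) = 1.0000, sin(0*pi/2) = 0.0000
U^6 x = (1.0000 * 1 - 0.0000 * 6, 0.0000 * 1 + 1.0000 * 6)
= (1.0000, 6.0000)
||U^6 x|| = sqrt(1.0000^2 + 6.0000^2) = sqrt(37.0000) = 6.0828

6.0828


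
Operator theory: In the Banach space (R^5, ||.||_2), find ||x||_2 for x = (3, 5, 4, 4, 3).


The l^2 norm = (sum |x_i|^2)^(1/2)
Sum of 2th powers = 9 + 25 + 16 + 16 + 9 = 75
||x||_2 = (75)^(1/2) = 8.6603

8.6603


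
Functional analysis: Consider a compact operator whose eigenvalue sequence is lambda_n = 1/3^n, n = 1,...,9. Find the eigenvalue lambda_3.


The eigenvalue formula gives lambda_3 = 1/3^3
= 1/27
= 0.0370

0.0370


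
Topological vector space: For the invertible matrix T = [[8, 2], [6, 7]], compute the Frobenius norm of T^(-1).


det(T) = 8*7 - 2*6 = 44
T^(-1) = (1/44) * [[7, -2], [-6, 8]] = [[0.1591, -0.0455], [-0.1364, 0.1818]]
||T^(-1)||_F^2 = 0.1591^2 + (-0.0455)^2 + (-0.1364)^2 + 0.1818^2 = 0.0790
||T^(-1)||_F = sqrt(0.0790) = 0.2811

0.2811


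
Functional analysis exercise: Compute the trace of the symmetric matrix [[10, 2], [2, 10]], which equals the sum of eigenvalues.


For a self-adjoint (symmetric) matrix, the eigenvalues are real.
The sum of eigenvalues equals the trace of the matrix.
trace = 10 + 10 = 20

20


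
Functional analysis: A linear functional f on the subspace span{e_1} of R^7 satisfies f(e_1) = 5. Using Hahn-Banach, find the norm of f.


The norm of f is given by ||f|| = sup_{||x||=1} |f(x)|.
On span{e_1}, ||e_1|| = 1, so ||f|| = |f(e_1)| / ||e_1||
= |5| / 1 = 5.0000

5.0000


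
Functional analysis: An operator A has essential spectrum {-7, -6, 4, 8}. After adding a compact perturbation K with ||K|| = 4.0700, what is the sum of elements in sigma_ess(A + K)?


By Weyl's theorem, the essential spectrum is invariant under compact perturbations.
sigma_ess(A + K) = sigma_ess(A) = {-7, -6, 4, 8}
Sum = -7 + -6 + 4 + 8 = -1

-1


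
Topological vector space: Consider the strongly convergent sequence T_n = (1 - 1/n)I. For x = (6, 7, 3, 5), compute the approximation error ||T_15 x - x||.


T_15 x - x = (1 - 1/15)x - x = -x/15
||x|| = sqrt(119) = 10.9087
||T_15 x - x|| = ||x||/15 = 10.9087/15 = 0.7272

0.7272


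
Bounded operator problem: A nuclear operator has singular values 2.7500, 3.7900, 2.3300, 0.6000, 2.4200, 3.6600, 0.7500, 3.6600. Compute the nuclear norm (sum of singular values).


The nuclear norm is the sum of all singular values.
||T||_1 = 2.7500 + 3.7900 + 2.3300 + 0.6000 + 2.4200 + 3.6600 + 0.7500 + 3.6600
= 19.9600

19.9600


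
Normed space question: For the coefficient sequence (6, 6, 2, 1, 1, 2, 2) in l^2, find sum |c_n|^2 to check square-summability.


sum |c_n|^2 = 6^2 + 6^2 + 2^2 + 1^2 + 1^2 + 2^2 + 2^2
= 36 + 36 + 4 + 1 + 1 + 4 + 4
= 86

86


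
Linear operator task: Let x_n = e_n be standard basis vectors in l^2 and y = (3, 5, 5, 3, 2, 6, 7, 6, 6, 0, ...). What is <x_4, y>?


x_4 = e_4 is the standard basis vector with 1 in position 4.
<x_4, y> = y_4 = 3
As n -> infinity, <x_n, y> -> 0, confirming weak convergence of (x_n) to 0.

3


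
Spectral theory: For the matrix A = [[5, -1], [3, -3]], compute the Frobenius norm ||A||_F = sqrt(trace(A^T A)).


||A||_F^2 = sum a_ij^2
= 5^2 + (-1)^2 + 3^2 + (-3)^2
= 25 + 1 + 9 + 9 = 44
||A||_F = sqrt(44) = 6.6332

6.6332


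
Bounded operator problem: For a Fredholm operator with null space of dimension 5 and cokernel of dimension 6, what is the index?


The Fredholm index is defined as ind(T) = dim(ker T) - dim(coker T)
= 5 - 6
= -1

-1


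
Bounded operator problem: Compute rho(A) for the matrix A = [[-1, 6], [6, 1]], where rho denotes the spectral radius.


For a 2x2 matrix, eigenvalues satisfy lambda^2 - (trace)*lambda + det = 0
trace = -1 + 1 = 0
det = -1*1 - 6*6 = -37
discriminant = 0^2 - 4*(-37) = 148
spectral radius = max |eigenvalue| = 6.0828

6.0828


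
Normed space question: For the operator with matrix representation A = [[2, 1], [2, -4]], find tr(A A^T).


trace(A * A^T) = sum of squares of all entries
= 2^2 + 1^2 + 2^2 + (-4)^2
= 4 + 1 + 4 + 16
= 25

25


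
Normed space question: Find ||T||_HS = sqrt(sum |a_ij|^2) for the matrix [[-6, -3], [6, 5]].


The Hilbert-Schmidt norm is sqrt(sum of squares of all entries).
Sum of squares = (-6)^2 + (-3)^2 + 6^2 + 5^2
= 36 + 9 + 36 + 25 = 106
||T||_HS = sqrt(106) = 10.2956

10.2956


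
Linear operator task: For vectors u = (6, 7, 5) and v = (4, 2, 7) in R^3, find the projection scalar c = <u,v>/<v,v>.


Computing <u,v> = 6*4 + 7*2 + 5*7 = 73
Computing <v,v> = 4^2 + 2^2 + 7^2 = 69
Projection coefficient = 73/69 = 1.0580

1.0580


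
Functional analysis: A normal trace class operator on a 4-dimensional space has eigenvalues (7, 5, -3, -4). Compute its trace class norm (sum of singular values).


For a normal operator, singular values equal |eigenvalues|.
Trace norm = sum |lambda_i| = 7 + 5 + 3 + 4
= 19

19


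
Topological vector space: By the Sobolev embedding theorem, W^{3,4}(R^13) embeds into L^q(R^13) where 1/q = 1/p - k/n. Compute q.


Using the Sobolev embedding formula: 1/q = 1/p - k/n
1/q = 1/4 - 3/13 = 1/52
q = 1/(1/52) = 52

52.0000


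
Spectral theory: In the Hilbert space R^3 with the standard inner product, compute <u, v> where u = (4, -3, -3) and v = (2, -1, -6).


Computing the standard inner product <u, v> = sum u_i * v_i
= 4*2 + -3*-1 + -3*-6
= 8 + 3 + 18
= 29

29


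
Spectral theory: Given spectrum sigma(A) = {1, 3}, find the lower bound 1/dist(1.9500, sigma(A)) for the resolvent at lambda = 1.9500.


dist(1.9500, {1, 3}) = min(|1.9500 - 1|, |1.9500 - 3|)
= min(0.9500, 1.0500) = 0.9500
Resolvent bound = 1/0.9500 = 1.0526

1.0526


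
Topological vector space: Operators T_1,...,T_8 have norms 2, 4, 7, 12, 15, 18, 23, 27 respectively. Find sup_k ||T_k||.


By the Uniform Boundedness Principle, the supremum of norms is finite.
sup_k ||T_k|| = max(2, 4, 7, 12, 15, 18, 23, 27) = 27

27


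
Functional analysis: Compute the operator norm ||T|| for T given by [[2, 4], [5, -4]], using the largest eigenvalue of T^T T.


A^T A = [[29, -12], [-12, 32]]
trace(A^T A) = 61, det(A^T A) = 784
discriminant = 61^2 - 4*784 = 585
Largest eigenvalue of A^T A = (trace + sqrt(disc))/2 = 42.5934
||T|| = sqrt(42.5934) = 6.5264

6.5264


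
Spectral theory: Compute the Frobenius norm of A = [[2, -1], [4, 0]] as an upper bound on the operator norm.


||A||_F^2 = sum a_ij^2
= 2^2 + (-1)^2 + 4^2 + 0^2
= 4 + 1 + 16 + 0 = 21
||A||_F = sqrt(21) = 4.5826

4.5826


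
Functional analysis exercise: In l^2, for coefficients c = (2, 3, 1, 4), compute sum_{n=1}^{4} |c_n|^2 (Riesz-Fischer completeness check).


sum |c_n|^2 = 2^2 + 3^2 + 1^2 + 4^2
= 4 + 9 + 1 + 16
= 30

30


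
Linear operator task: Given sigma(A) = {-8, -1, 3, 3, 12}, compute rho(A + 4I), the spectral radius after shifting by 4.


Spectrum of A + 4I = {-4, 3, 7, 7, 16}
Spectral radius = max |lambda| over the shifted spectrum
= max(4, 3, 7, 7, 16) = 16

16


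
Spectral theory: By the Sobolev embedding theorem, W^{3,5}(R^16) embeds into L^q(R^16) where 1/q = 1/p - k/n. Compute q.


Using the Sobolev embedding formula: 1/q = 1/p - k/n
1/q = 1/5 - 3/16 = 1/80
q = 1/(1/80) = 80

80.0000


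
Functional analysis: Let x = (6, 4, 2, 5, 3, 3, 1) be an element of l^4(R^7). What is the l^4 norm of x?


The l^4 norm = (sum |x_i|^4)^(1/4)
Sum of 4th powers = 1296 + 256 + 16 + 625 + 81 + 81 + 1 = 2356
||x||_4 = (2356)^(1/4) = 6.9670

6.9670


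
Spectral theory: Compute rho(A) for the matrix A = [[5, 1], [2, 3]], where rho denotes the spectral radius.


For a 2x2 matrix, eigenvalues satisfy lambda^2 - (trace)*lambda + det = 0
trace = 5 + 3 = 8
det = 5*3 - 1*2 = 13
discriminant = 8^2 - 4*(13) = 12
spectral radius = max |eigenvalue| = 5.7321

5.7321


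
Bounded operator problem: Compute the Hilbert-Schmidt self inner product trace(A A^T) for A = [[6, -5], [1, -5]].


trace(A * A^T) = sum of squares of all entries
= 6^2 + (-5)^2 + 1^2 + (-5)^2
= 36 + 25 + 1 + 25
= 87

87


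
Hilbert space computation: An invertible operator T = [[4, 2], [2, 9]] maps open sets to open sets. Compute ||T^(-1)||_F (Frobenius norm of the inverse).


det(T) = 4*9 - 2*2 = 32
T^(-1) = (1/32) * [[9, -2], [-2, 4]] = [[0.2812, -0.0625], [-0.0625, 0.1250]]
||T^(-1)||_F^2 = 0.2812^2 + (-0.0625)^2 + (-0.0625)^2 + 0.1250^2 = 0.1025
||T^(-1)||_F = sqrt(0.1025) = 0.3202

0.3202


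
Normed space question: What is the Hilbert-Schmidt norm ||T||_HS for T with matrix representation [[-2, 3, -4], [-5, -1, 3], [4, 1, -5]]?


The Hilbert-Schmidt norm is sqrt(sum of squares of all entries).
Sum of squares = (-2)^2 + 3^2 + (-4)^2 + (-5)^2 + (-1)^2 + 3^2 + 4^2 + 1^2 + (-5)^2
= 4 + 9 + 16 + 25 + 1 + 9 + 16 + 1 + 25 = 106
||T||_HS = sqrt(106) = 10.2956

10.2956


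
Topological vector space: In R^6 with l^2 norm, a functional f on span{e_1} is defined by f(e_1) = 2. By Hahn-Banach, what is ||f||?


The norm of f is given by ||f|| = sup_{||x||=1} |f(x)|.
On span{e_1}, ||e_1|| = 1, so ||f|| = |f(e_1)| / ||e_1||
= |2| / 1 = 2.0000

2.0000


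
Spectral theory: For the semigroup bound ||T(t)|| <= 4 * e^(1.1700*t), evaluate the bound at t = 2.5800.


||T(2.5800)|| <= 4 * exp(1.1700 * 2.5800)
= 4 * exp(3.0186)
= 4 * 20.4626
= 81.8505

81.8505


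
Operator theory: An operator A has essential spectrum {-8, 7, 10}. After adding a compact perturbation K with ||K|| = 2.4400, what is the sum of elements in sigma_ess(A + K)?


By Weyl's theorem, the essential spectrum is invariant under compact perturbations.
sigma_ess(A + K) = sigma_ess(A) = {-8, 7, 10}
Sum = -8 + 7 + 10 = 9

9


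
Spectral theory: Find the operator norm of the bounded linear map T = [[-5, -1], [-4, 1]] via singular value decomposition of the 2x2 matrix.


A^T A = [[41, 1], [1, 2]]
trace(A^T A) = 43, det(A^T A) = 81
discriminant = 43^2 - 4*81 = 1525
Largest eigenvalue of A^T A = (trace + sqrt(disc))/2 = 41.0256
||T|| = sqrt(41.0256) = 6.4051

6.4051


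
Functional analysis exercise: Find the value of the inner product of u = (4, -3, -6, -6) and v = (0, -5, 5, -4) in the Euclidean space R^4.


Computing the standard inner product <u, v> = sum u_i * v_i
= 4*0 + -3*-5 + -6*5 + -6*-4
= 0 + 15 + -30 + 24
= 9

9


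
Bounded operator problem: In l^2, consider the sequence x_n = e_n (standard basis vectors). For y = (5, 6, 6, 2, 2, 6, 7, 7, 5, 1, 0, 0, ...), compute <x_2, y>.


x_2 = e_2 is the standard basis vector with 1 in position 2.
<x_2, y> = y_2 = 6
As n -> infinity, <x_n, y> -> 0, confirming weak convergence of (x_n) to 0.

6


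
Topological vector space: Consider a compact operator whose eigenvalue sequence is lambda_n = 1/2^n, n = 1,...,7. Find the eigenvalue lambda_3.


The eigenvalue formula gives lambda_3 = 1/2^3
= 1/8
= 0.1250

0.1250


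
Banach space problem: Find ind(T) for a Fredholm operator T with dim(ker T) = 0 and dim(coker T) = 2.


The Fredholm index is defined as ind(T) = dim(ker T) - dim(coker T)
= 0 - 2
= -2

-2


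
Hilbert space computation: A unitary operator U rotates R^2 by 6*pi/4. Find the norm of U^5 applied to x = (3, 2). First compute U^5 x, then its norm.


U is a rotation by theta = 6*pi/4
U^5 = rotation by 5*theta = 30*pi/4 = 6*pi/4 (mod 2*pi)
cos(6*pi/4) = 0.0000, sin(6*pi/4) = -1.0000
U^5 x = (0.0000 * 3 - -1.0000 * 2, -1.0000 * 3 + 0.0000 * 2)
= (2.0000, -3.0000)
||U^5 x|| = sqrt(2.0000^2 + (-3.0000)^2) = sqrt(13.0000) = 3.6056

3.6056


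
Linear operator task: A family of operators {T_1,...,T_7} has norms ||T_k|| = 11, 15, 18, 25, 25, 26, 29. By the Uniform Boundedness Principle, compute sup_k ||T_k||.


By the Uniform Boundedness Principle, the supremum of norms is finite.
sup_k ||T_k|| = max(11, 15, 18, 25, 25, 26, 29) = 29

29


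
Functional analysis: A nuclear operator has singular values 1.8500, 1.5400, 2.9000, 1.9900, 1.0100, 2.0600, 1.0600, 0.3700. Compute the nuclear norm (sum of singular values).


The nuclear norm is the sum of all singular values.
||T||_1 = 1.8500 + 1.5400 + 2.9000 + 1.9900 + 1.0100 + 2.0600 + 1.0600 + 0.3700
= 12.7800

12.7800


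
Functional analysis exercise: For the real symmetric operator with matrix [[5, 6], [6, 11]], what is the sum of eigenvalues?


For a self-adjoint (symmetric) matrix, the eigenvalues are real.
The sum of eigenvalues equals the trace of the matrix.
trace = 5 + 11 = 16

16


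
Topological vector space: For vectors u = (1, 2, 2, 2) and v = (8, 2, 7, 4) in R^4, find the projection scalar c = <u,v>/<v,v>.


Computing <u,v> = 1*8 + 2*2 + 2*7 + 2*4 = 34
Computing <v,v> = 8^2 + 2^2 + 7^2 + 4^2 = 133
Projection coefficient = 34/133 = 0.2556

0.2556


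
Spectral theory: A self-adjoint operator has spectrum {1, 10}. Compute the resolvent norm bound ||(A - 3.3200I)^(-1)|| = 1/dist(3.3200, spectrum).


dist(3.3200, {1, 10}) = min(|3.3200 - 1|, |3.3200 - 10|)
= min(2.3200, 6.6800) = 2.3200
Resolvent bound = 1/2.3200 = 0.4310

0.4310


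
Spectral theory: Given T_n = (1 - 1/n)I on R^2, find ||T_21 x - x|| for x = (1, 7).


T_21 x - x = (1 - 1/21)x - x = -x/21
||x|| = sqrt(50) = 7.0711
||T_21 x - x|| = ||x||/21 = 7.0711/21 = 0.3367

0.3367


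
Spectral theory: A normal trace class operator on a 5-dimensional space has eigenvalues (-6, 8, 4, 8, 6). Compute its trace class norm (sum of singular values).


For a normal operator, singular values equal |eigenvalues|.
Trace norm = sum |lambda_i| = 6 + 8 + 4 + 8 + 6
= 32

32


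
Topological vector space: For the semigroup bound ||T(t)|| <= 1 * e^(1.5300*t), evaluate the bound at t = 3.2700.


||T(3.2700)|| <= 1 * exp(1.5300 * 3.2700)
= 1 * exp(5.0031)
= 1 * 148.8740
= 148.8740

148.8740


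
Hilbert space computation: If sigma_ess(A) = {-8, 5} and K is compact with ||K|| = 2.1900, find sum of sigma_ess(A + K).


By Weyl's theorem, the essential spectrum is invariant under compact perturbations.
sigma_ess(A + K) = sigma_ess(A) = {-8, 5}
Sum = -8 + 5 = -3

-3


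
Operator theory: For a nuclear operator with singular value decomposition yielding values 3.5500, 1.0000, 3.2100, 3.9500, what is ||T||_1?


The nuclear norm is the sum of all singular values.
||T||_1 = 3.5500 + 1.0000 + 3.2100 + 3.9500
= 11.7100

11.7100


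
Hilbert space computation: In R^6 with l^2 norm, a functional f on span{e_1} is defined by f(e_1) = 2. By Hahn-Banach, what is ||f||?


The norm of f is given by ||f|| = sup_{||x||=1} |f(x)|.
On span{e_1}, ||e_1|| = 1, so ||f|| = |f(e_1)| / ||e_1||
= |2| / 1 = 2.0000

2.0000


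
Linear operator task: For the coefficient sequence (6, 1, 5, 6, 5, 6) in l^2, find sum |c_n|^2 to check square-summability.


sum |c_n|^2 = 6^2 + 1^2 + 5^2 + 6^2 + 5^2 + 6^2
= 36 + 1 + 25 + 36 + 25 + 36
= 159

159


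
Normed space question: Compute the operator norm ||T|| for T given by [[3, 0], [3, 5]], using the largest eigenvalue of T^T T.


A^T A = [[18, 15], [15, 25]]
trace(A^T A) = 43, det(A^T A) = 225
discriminant = 43^2 - 4*225 = 949
Largest eigenvalue of A^T A = (trace + sqrt(disc))/2 = 36.9029
||T|| = sqrt(36.9029) = 6.0748

6.0748


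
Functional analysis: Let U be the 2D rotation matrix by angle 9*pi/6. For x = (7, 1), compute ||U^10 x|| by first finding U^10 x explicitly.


U is a rotation by theta = 9*pi/6
U^10 = rotation by 10*theta = 90*pi/6 = 6*pi/6 (mod 2*pi)
cos(6*pi/6) = -1.0000, sin(6*pi/6) = 0.0000
U^10 x = (-1.0000 * 7 - 0.0000 * 1, 0.0000 * 7 + -1.0000 * 1)
= (-7.0000, -1.0000)
||U^10 x|| = sqrt((-7.0000)^2 + (-1.0000)^2) = sqrt(50.0000) = 7.0711

7.0711


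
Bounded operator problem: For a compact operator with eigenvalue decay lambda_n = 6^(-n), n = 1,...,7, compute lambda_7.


The eigenvalue formula gives lambda_7 = 1/6^7
= 1/279936
= 3.5722e-06

3.5722e-06


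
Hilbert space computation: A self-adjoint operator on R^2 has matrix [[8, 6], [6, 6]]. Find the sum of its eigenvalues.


For a self-adjoint (symmetric) matrix, the eigenvalues are real.
The sum of eigenvalues equals the trace of the matrix.
trace = 8 + 6 = 14

14


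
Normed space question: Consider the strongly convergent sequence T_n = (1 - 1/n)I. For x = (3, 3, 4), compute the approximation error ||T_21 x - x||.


T_21 x - x = (1 - 1/21)x - x = -x/21
||x|| = sqrt(34) = 5.8310
||T_21 x - x|| = ||x||/21 = 5.8310/21 = 0.2777

0.2777


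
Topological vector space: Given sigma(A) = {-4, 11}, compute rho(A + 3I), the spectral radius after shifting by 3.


Spectrum of A + 3I = {-1, 14}
Spectral radius = max |lambda| over the shifted spectrum
= max(1, 14) = 14

14


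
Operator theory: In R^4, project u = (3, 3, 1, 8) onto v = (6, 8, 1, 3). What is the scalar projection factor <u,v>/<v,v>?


Computing <u,v> = 3*6 + 3*8 + 1*1 + 8*3 = 67
Computing <v,v> = 6^2 + 8^2 + 1^2 + 3^2 = 110
Projection coefficient = 67/110 = 0.6091

0.6091


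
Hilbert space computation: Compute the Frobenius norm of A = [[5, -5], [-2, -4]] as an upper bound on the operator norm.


||A||_F^2 = sum a_ij^2
= 5^2 + (-5)^2 + (-2)^2 + (-4)^2
= 25 + 25 + 4 + 16 = 70
||A||_F = sqrt(70) = 8.3666

8.3666


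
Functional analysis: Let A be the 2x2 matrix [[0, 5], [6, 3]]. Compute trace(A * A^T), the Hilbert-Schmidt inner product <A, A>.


trace(A * A^T) = sum of squares of all entries
= 0^2 + 5^2 + 6^2 + 3^2
= 0 + 25 + 36 + 9
= 70

70


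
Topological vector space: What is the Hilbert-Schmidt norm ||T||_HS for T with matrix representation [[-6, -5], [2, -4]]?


The Hilbert-Schmidt norm is sqrt(sum of squares of all entries).
Sum of squares = (-6)^2 + (-5)^2 + 2^2 + (-4)^2
= 36 + 25 + 4 + 16 = 81
||T||_HS = sqrt(81) = 9.0000

9.0000


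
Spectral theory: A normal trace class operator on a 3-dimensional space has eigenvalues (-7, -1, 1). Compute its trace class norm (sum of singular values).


For a normal operator, singular values equal |eigenvalues|.
Trace norm = sum |lambda_i| = 7 + 1 + 1
= 9

9


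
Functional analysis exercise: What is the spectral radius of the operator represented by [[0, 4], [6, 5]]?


For a 2x2 matrix, eigenvalues satisfy lambda^2 - (trace)*lambda + det = 0
trace = 0 + 5 = 5
det = 0*5 - 4*6 = -24
discriminant = 5^2 - 4*(-24) = 121
spectral radius = max |eigenvalue| = 8.0000

8.0000


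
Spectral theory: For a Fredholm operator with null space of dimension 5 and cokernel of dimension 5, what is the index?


The Fredholm index is defined as ind(T) = dim(ker T) - dim(coker T)
= 5 - 5
= 0

0


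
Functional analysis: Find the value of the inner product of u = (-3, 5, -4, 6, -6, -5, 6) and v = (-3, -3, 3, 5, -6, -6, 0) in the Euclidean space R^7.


Computing the standard inner product <u, v> = sum u_i * v_i
= -3*-3 + 5*-3 + -4*3 + 6*5 + -6*-6 + -5*-6 + 6*0
= 9 + -15 + -12 + 30 + 36 + 30 + 0
= 78

78


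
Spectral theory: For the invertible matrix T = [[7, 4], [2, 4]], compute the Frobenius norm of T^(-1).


det(T) = 7*4 - 4*2 = 20
T^(-1) = (1/20) * [[4, -4], [-2, 7]] = [[0.2000, -0.2000], [-0.1000, 0.3500]]
||T^(-1)||_F^2 = 0.2000^2 + (-0.2000)^2 + (-0.1000)^2 + 0.3500^2 = 0.2125
||T^(-1)||_F = sqrt(0.2125) = 0.4610

0.4610


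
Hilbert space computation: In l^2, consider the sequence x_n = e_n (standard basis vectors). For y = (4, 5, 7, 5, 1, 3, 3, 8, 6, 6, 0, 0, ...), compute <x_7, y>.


x_7 = e_7 is the standard basis vector with 1 in position 7.
<x_7, y> = y_7 = 3
As n -> infinity, <x_n, y> -> 0, confirming weak convergence of (x_n) to 0.

3


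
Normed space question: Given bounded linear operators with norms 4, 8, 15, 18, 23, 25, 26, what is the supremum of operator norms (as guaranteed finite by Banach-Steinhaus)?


By the Uniform Boundedness Principle, the supremum of norms is finite.
sup_k ||T_k|| = max(4, 8, 15, 18, 23, 25, 26) = 26

26


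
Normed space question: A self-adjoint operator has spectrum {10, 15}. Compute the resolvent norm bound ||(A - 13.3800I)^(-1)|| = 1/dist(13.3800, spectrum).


dist(13.3800, {10, 15}) = min(|13.3800 - 10|, |13.3800 - 15|)
= min(3.3800, 1.6200) = 1.6200
Resolvent bound = 1/1.6200 = 0.6173

0.6173


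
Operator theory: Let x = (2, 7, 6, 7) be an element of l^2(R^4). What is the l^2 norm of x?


The l^2 norm = (sum |x_i|^2)^(1/2)
Sum of 2th powers = 4 + 49 + 36 + 49 = 138
||x||_2 = (138)^(1/2) = 11.7473

11.7473


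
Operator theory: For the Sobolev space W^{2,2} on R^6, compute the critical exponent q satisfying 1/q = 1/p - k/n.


Using the Sobolev embedding formula: 1/q = 1/p - k/n
1/q = 1/2 - 2/6 = 1/6
q = 1/(1/6) = 6

6.0000


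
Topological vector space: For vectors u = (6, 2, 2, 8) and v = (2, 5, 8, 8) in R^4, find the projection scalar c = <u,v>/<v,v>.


Computing <u,v> = 6*2 + 2*5 + 2*8 + 8*8 = 102
Computing <v,v> = 2^2 + 5^2 + 8^2 + 8^2 = 157
Projection coefficient = 102/157 = 0.6497

0.6497


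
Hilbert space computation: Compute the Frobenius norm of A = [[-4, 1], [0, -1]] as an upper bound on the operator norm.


||A||_F^2 = sum a_ij^2
= (-4)^2 + 1^2 + 0^2 + (-1)^2
= 16 + 1 + 0 + 1 = 18
||A||_F = sqrt(18) = 4.2426

4.2426


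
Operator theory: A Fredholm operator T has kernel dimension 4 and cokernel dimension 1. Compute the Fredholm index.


The Fredholm index is defined as ind(T) = dim(ker T) - dim(coker T)
= 4 - 1
= 3

3


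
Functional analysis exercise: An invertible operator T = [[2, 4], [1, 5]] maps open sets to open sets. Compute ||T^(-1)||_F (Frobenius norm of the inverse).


det(T) = 2*5 - 4*1 = 6
T^(-1) = (1/6) * [[5, -4], [-1, 2]] = [[0.8333, -0.6667], [-0.1667, 0.3333]]
||T^(-1)||_F^2 = 0.8333^2 + (-0.6667)^2 + (-0.1667)^2 + 0.3333^2 = 1.2778
||T^(-1)||_F = sqrt(1.2778) = 1.1304

1.1304


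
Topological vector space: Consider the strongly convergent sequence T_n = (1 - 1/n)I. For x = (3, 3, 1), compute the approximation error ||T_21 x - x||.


T_21 x - x = (1 - 1/21)x - x = -x/21
||x|| = sqrt(19) = 4.3589
||T_21 x - x|| = ||x||/21 = 4.3589/21 = 0.2076

0.2076


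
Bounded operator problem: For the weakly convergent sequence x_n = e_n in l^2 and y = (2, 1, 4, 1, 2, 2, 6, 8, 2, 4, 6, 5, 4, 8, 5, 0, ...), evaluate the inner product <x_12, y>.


x_12 = e_12 is the standard basis vector with 1 in position 12.
<x_12, y> = y_12 = 5
As n -> infinity, <x_n, y> -> 0, confirming weak convergence of (x_n) to 0.

5


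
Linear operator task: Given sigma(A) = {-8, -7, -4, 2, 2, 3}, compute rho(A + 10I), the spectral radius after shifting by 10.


Spectrum of A + 10I = {2, 3, 6, 12, 12, 13}
Spectral radius = max |lambda| over the shifted spectrum
= max(2, 3, 6, 12, 12, 13) = 13

13


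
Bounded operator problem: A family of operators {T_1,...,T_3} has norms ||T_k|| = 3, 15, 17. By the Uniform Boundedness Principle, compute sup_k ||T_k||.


By the Uniform Boundedness Principle, the supremum of norms is finite.
sup_k ||T_k|| = max(3, 15, 17) = 17

17


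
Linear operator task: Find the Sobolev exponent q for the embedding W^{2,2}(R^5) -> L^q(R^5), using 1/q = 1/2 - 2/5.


Using the Sobolev embedding formula: 1/q = 1/p - k/n
1/q = 1/2 - 2/5 = 1/10
q = 1/(1/10) = 10

10.0000


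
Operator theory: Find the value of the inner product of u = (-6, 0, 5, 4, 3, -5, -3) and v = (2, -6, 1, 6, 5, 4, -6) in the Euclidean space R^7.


Computing the standard inner product <u, v> = sum u_i * v_i
= -6*2 + 0*-6 + 5*1 + 4*6 + 3*5 + -5*4 + -3*-6
= -12 + 0 + 5 + 24 + 15 + -20 + 18
= 30

30


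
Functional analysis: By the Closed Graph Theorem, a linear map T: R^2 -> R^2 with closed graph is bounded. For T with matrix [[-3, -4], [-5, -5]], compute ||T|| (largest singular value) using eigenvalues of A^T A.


A^T A = [[34, 37], [37, 41]]
trace(A^T A) = 75, det(A^T A) = 25
discriminant = 75^2 - 4*25 = 5525
Largest eigenvalue of A^T A = (trace + sqrt(disc))/2 = 74.6652
||T|| = sqrt(74.6652) = 8.6409

8.6409


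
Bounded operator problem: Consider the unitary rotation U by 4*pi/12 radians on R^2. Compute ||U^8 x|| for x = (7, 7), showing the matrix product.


U is a rotation by theta = 4*pi/12
U^8 = rotation by 8*theta = 32*pi/12 = 8*pi/12 (mod 2*pi)
cos(8*pi/12) = -0.5000, sin(8*pi/12) = 0.8660
U^8 x = (-0.5000 * 7 - 0.8660 * 7, 0.8660 * 7 + -0.5000 * 7)
= (-9.5622, 2.5622)
||U^8 x|| = sqrt((-9.5622)^2 + 2.5622^2) = sqrt(98.0000) = 9.8995

9.8995


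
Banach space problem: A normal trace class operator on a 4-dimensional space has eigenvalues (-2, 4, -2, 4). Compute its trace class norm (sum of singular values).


For a normal operator, singular values equal |eigenvalues|.
Trace norm = sum |lambda_i| = 2 + 4 + 2 + 4
= 12

12


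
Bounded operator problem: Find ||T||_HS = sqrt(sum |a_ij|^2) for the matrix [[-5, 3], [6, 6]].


The Hilbert-Schmidt norm is sqrt(sum of squares of all entries).
Sum of squares = (-5)^2 + 3^2 + 6^2 + 6^2
= 25 + 9 + 36 + 36 = 106
||T||_HS = sqrt(106) = 10.2956

10.2956


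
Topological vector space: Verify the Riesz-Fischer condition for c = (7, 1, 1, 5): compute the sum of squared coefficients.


sum |c_n|^2 = 7^2 + 1^2 + 1^2 + 5^2
= 49 + 1 + 1 + 25
= 76

76


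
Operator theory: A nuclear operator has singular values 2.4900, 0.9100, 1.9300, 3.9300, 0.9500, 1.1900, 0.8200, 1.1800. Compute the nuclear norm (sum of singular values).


The nuclear norm is the sum of all singular values.
||T||_1 = 2.4900 + 0.9100 + 1.9300 + 3.9300 + 0.9500 + 1.1900 + 0.8200 + 1.1800
= 13.4000

13.4000


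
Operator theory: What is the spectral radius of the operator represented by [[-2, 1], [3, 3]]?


For a 2x2 matrix, eigenvalues satisfy lambda^2 - (trace)*lambda + det = 0
trace = -2 + 3 = 1
det = -2*3 - 1*3 = -9
discriminant = 1^2 - 4*(-9) = 37
spectral radius = max |eigenvalue| = 3.5414

3.5414


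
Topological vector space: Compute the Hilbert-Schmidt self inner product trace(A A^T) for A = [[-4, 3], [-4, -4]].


trace(A * A^T) = sum of squares of all entries
= (-4)^2 + 3^2 + (-4)^2 + (-4)^2
= 16 + 9 + 16 + 16
= 57

57


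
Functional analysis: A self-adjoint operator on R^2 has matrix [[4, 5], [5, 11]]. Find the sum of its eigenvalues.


For a self-adjoint (symmetric) matrix, the eigenvalues are real.
The sum of eigenvalues equals the trace of the matrix.
trace = 4 + 11 = 15

15


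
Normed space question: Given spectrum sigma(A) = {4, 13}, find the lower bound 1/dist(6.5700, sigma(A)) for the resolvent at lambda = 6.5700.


dist(6.5700, {4, 13}) = min(|6.5700 - 4|, |6.5700 - 13|)
= min(2.5700, 6.4300) = 2.5700
Resolvent bound = 1/2.5700 = 0.3891

0.3891


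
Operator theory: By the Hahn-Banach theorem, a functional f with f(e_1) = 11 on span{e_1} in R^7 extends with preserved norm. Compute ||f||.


The norm of f is given by ||f|| = sup_{||x||=1} |f(x)|.
On span{e_1}, ||e_1|| = 1, so ||f|| = |f(e_1)| / ||e_1||
= |11| / 1 = 11.0000

11.0000


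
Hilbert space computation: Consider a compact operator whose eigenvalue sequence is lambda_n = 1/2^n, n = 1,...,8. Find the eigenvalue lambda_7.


The eigenvalue formula gives lambda_7 = 1/2^7
= 1/128
= 0.0078

0.0078


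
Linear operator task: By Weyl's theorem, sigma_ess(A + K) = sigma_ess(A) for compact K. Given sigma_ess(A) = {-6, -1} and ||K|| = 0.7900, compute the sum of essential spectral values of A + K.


By Weyl's theorem, the essential spectrum is invariant under compact perturbations.
sigma_ess(A + K) = sigma_ess(A) = {-6, -1}
Sum = -6 + -1 = -7

-7
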